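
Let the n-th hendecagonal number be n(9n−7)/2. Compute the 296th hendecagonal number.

393236

296·(9·296 − 7)/2 = 296·2657/2 = 393236.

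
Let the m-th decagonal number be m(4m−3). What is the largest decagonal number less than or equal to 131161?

Solve n(4n−3) ≤ 131161 for integer n.
n = 181 gives 130501 ≤ 131161, while n = 182 gives 131950 > 131161; so the answer is 130501.

130501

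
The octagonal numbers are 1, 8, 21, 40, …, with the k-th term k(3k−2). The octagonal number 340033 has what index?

337

Set n(3n−2) = 340033, giving 3n² − 2n − 340033 = 0.
The discriminant is 4 + 12·340033 = 4080400, and √4080400 = 2020.
So n = (2 + 2020) / 6 = 2022/6 = 337.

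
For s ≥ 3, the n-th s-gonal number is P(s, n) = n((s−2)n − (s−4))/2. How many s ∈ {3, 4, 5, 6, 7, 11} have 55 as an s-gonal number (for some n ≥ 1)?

2

s = 3: P(3, 10) = 55. ✓
s = 4: P(4, 7) = 49 and P(4, 8) = 64; 55 is not s-gonal.
s = 5: P(5, 6) = 51 and P(5, 7) = 70; 55 is not s-gonal.
s = 6: P(6, 5) = 45 and P(6, 6) = 66; 55 is not s-gonal.
s = 7: P(7, 5) = 55. ✓
s = 11: P(11, 3) = 30 and P(11, 4) = 58; 55 is not s-gonal.
Hits: s ∈ {3, 7} → 2.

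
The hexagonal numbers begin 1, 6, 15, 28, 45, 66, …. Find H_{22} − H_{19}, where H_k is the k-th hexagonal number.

22·(2·22 − 1) = 946 and 19·(2·19 − 1) = 703.
Difference: 946 − 703 = 243.

243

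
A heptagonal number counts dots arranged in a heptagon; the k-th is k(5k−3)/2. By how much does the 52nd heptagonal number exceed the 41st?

2541

52·(5·52 − 3)/2 = 6682 and 41·(5·41 − 3)/2 = 4141.
Difference: 6682 − 4141 = 2541.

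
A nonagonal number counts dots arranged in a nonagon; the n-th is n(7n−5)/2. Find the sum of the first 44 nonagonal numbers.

100320

Σ i(7i−5)/2 = (7Σi² − 5Σi) / 2 over i = 1..44.
Σi = 990 and Σi² = 29370.
(7·29370 − 5·990) / 2 = 200640/2 = 100320.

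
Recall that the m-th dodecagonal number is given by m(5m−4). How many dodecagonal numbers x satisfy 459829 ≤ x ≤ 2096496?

344

The n-th dodecagonal number is n(5n−4).
Smallest index with value ≥ 459829: n = 304 (giving 460864).
Largest index with value ≤ 2096496: n = 647 (giving 2090457).
Indices 304 through 647: 344 terms.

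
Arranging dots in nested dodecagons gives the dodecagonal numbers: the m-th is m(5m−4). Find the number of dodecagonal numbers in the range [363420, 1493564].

277

The n-th dodecagonal number is n(5n−4).
Smallest index with value ≥ 363420: n = 270 (giving 363420).
Largest index with value ≤ 1493564: n = 546 (giving 1488396).
Indices 270 through 546: 277 terms.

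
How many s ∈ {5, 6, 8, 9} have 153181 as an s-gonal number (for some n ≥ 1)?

1

s = 5: P(5, 319) = 152482 and P(5, 320) = 153440; 153181 is not s-gonal.
s = 6: P(6, 277) = 153181. ✓
s = 8: P(8, 226) = 152776 and P(8, 227) = 154133; 153181 is not s-gonal.
s = 9: P(9, 209) = 152361 and P(9, 210) = 153825; 153181 is not s-gonal.
Hits: s ∈ {6} → 1.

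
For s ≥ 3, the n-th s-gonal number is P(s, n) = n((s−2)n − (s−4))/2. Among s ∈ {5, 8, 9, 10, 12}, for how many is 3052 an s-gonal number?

s = 5: P(5, 45) = 3015 and P(5, 46) = 3151; 3052 is not s-gonal.
s = 8: P(8, 32) = 3008 and P(8, 33) = 3201; 3052 is not s-gonal.
s = 9: P(9, 29) = 2871 and P(9, 30) = 3075; 3052 is not s-gonal.
s = 10: P(10, 28) = 3052. ✓
s = 12: P(12, 25) = 3025 and P(12, 26) = 3276; 3052 is not s-gonal.
Hits: s ∈ {10} → 1.

1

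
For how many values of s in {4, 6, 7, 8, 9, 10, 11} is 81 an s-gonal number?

2

s = 4: P(4, 9) = 81. ✓
s = 6: P(6, 6) = 66 and P(6, 7) = 91; 81 is not s-gonal.
s = 7: P(7, 6) = 81. ✓
s = 8: P(8, 5) = 65 and P(8, 6) = 96; 81 is not s-gonal.
s = 9: P(9, 5) = 75 and P(9, 6) = 111; 81 is not s-gonal.
s = 10: P(10, 4) = 52 and P(10, 5) = 85; 81 is not s-gonal.
s = 11: P(11, 4) = 58 and P(11, 5) = 95; 81 is not s-gonal.
Hits: s ∈ {4, 7} → 2.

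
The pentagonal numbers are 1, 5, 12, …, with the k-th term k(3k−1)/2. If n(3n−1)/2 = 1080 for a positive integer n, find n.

Set n(3n−1)/2 = 1080, giving 3n² − n − 2160 = 0.
The discriminant is 1 + 24·1080 = 25921, and √25921 = 161.
So n = (1 + 161) / 6 = 162/6 = 27.

27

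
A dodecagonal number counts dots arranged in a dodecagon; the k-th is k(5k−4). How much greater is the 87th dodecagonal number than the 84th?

87·(5·87 − 4) = 37497 and 84·(5·84 − 4) = 34944.
Difference: 37497 − 34944 = 2553.

2553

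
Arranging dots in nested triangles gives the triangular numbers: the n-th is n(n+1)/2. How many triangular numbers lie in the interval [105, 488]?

17

The n-th triangular number is n(n+1)/2.
Smallest index with value ≥ 105: n = 14 (giving 105).
Largest index with value ≤ 488: n = 30 (giving 465).
Indices 14 through 30: 17 terms.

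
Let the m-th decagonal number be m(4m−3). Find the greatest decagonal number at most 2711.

2626

Solve n(4n−3) ≤ 2711 for integer n.
n = 26 gives 2626 ≤ 2711, while n = 27 gives 2835 > 2711; so the answer is 2626.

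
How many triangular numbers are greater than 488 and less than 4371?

The n-th triangular number is n(n+1)/2.
Smallest index with value > 488: n = 31 (giving 496).
Largest index with value < 4371: n = 92 (giving 4278).
Indices 31 through 92: 62 terms.

62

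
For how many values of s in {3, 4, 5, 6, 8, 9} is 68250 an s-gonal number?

1

s = 3: P(3, 368) = 67896 and P(3, 369) = 68265; 68250 is not s-gonal.
s = 4: P(4, 261) = 68121 and P(4, 262) = 68644; 68250 is not s-gonal.
s = 5: P(5, 213) = 67947 and P(5, 214) = 68587; 68250 is not s-gonal.
s = 6: P(6, 184) = 67528 and P(6, 185) = 68265; 68250 is not s-gonal.
s = 8: P(8, 151) = 68101 and P(8, 152) = 69008; 68250 is not s-gonal.
s = 9: P(9, 140) = 68250. ✓
Hits: s ∈ {9} → 1.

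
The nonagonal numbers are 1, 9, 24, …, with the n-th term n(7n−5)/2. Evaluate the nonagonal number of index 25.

25·(7·25 − 5)/2 = 25·170/2 = 25·85 = 2125.

2125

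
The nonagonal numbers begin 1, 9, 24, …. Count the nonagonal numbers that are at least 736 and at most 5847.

The n-th nonagonal number is n(7n−5)/2.
Smallest index with value ≥ 736: n = 15 (giving 750).
Largest index with value ≤ 5847: n = 41 (giving 5781).
Indices 15 through 41: 27 terms.

27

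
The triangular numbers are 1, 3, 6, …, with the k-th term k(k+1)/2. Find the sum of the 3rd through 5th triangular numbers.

Σ i(i+1)/2 = (Σi² + Σi) / 2 over i = 3..5.
Σi = 15 − 3 = 12 and Σi² = 55 − 5 = 50.
(1·50 + 1·12) / 2 = 62/2 = 31.

31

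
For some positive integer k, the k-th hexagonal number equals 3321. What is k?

41

Set n(2n−1) = 3321, giving 2n² − n − 3321 = 0.
The discriminant is 1 + 8·3321 = 26569, and √26569 = 163.
So n = (1 + 163) / 4 = 164/4 = 41.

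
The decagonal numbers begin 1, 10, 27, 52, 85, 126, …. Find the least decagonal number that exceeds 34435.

35062

Solve n(4n−3) > 34435 for integer n.
The largest n with value ≤ 34435 is 93 (since 34317 ≤ 34435 < 35062), so the first above is n = 94, value 35062.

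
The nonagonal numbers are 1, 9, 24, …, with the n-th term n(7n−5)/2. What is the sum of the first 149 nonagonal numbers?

Σ i(7i−5)/2 = (7Σi² − 5Σi) / 2 over i = 1..149.
Σi = 11175 and Σi² = 1113775.
(7·1113775 − 5·11175) / 2 = 7740550/2 = 3870275.

3870275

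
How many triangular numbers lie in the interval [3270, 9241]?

The n-th triangular number is n(n+1)/2.
Smallest index with value ≥ 3270: n = 81 (giving 3321).
Largest index with value ≤ 9241: n = 135 (giving 9180).
Indices 81 through 135: 55 terms.

55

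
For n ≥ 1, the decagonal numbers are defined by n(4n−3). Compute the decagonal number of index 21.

The 21st decagonal number is n(4n−3) with n = 21.
21·(4·21 − 3) = 21·81 = 1701.

1701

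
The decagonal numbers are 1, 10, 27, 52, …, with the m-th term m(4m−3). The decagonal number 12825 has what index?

57

Set n(4n−3) = 12825, giving 4n² − 3n − 12825 = 0.
The discriminant is 9 + 16·12825 = 205209, and √205209 = 453.
So n = (3 + 453) / 8 = 456/8 = 57.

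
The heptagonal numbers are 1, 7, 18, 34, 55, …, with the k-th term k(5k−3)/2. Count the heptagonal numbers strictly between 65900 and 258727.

159

The n-th heptagonal number is n(5n−3)/2.
Smallest index with value > 65900: n = 163 (giving 66178).
Largest index with value < 258727: n = 321 (giving 257121).
Indices 163 through 321: 159 terms.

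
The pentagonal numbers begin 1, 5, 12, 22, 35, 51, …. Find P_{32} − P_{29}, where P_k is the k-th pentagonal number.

273

32·(3·32 − 1)/2 = 1520 and 29·(3·29 − 1)/2 = 1247.
Difference: 1520 − 1247 = 273.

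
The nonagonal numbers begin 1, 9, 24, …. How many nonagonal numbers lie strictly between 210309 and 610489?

The n-th nonagonal number is n(7n−5)/2.
Smallest index with value > 210309: n = 246 (giving 211191).
Largest index with value < 610489: n = 417 (giving 607569).
Indices 246 through 417: 172 terms.

172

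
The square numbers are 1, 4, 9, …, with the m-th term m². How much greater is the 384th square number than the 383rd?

n² − (n−1)² = 2n − 1, so 384² − 383² = 2·384 − 1 = 767.

767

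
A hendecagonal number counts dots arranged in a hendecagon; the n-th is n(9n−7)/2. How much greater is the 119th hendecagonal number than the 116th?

119·(9·119 − 7)/2 = 63308 and 116·(9·116 − 7)/2 = 60146.
Difference: 63308 − 60146 = 3162.

3162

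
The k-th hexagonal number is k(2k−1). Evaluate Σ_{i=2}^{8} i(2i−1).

Σ i(2i−1) = 2Σi² − Σi over i = 2..8.
Σi = 36 − 1 = 35 and Σi² = 204 − 1 = 203.
2·203 − 1·35 = 371.

371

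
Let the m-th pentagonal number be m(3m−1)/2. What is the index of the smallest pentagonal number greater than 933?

Solve n(3n−1)/2 > 933 for integer n.
The largest n with value ≤ 933 is 25 (since 925 ≤ 933 < 1001), so the first above is n = 26, value 1001.

26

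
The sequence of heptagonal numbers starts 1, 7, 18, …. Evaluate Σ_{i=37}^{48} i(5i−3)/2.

53780

Σ i(5i−3)/2 = (5Σi² − 3Σi) / 2 over i = 37..48.
Σi = 1176 − 666 = 510 and Σi² = 38024 − 16206 = 21818.
(5·21818 − 3·510) / 2 = 107560/2 = 53780.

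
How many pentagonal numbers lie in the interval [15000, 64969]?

The n-th pentagonal number is n(3n−1)/2.
Smallest index with value ≥ 15000: n = 101 (giving 15251).
Largest index with value ≤ 64969: n = 208 (giving 64792).
Indices 101 through 208: 108 terms.

108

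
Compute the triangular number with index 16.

The 16th triangular number is n(n+1)/2 with n = 16.
16·17/2 = 272/2 = 136.

136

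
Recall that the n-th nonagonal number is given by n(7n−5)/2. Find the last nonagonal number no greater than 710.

Solve n(7n−5)/2 ≤ 710 for integer n.
n = 14 gives 651 ≤ 710, while n = 15 gives 750 > 710; so the answer is 651.

651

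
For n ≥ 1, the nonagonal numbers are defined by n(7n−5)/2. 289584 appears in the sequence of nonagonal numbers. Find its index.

Set n(7n−5)/2 = 289584, giving 7n² − 5n − 579168 = 0.
The discriminant is 25 + 56·289584 = 16216729, and √16216729 = 4027.
So n = (5 + 4027) / 14 = 4032/14 = 288.

288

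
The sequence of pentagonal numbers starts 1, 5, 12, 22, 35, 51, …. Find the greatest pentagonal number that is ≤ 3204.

Solve n(3n−1)/2 ≤ 3204 for integer n.
n = 46 gives 3151 ≤ 3204, while n = 47 gives 3290 > 3204; so the answer is 3151.

3151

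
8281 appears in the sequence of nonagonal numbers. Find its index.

49

Set n(7n−5)/2 = 8281, giving 7n² − 5n − 16562 = 0.
The discriminant is 25 + 56·8281 = 463761, and √463761 = 681.
So n = (5 + 681) / 14 = 686/14 = 49.
Check: 49·(7·49 − 5)/2 = 8281. ✓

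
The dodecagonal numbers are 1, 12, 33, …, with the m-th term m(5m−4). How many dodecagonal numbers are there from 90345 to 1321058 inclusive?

The n-th dodecagonal number is n(5n−4).
Smallest index with value ≥ 90345: n = 135 (giving 90585).
Largest index with value ≤ 1321058: n = 514 (giving 1318924).
Indices 135 through 514: 380 terms.

380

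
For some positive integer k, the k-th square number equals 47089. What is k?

We need n² = 47089, so n = √47089 = 217.

217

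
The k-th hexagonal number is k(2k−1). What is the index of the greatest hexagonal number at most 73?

6

Solve n(2n−1) ≤ 73 for integer n.
n = 6 gives 66 ≤ 73, while n = 7 gives 91 > 73; so the answer is index 6.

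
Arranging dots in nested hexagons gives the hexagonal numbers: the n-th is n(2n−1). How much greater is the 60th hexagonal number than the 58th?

60·(2·60 − 1) = 7140 and 58·(2·58 − 1) = 6670.
Difference: 7140 − 6670 = 470.

470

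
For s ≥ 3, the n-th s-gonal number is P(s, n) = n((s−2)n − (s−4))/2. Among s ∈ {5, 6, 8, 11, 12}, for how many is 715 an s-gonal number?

2

s = 5: P(5, 22) = 715. ✓
s = 6: P(6, 19) = 703 and P(6, 20) = 780; 715 is not s-gonal.
s = 8: P(8, 15) = 645 and P(8, 16) = 736; 715 is not s-gonal.
s = 11: P(11, 13) = 715. ✓
s = 12: P(12, 12) = 672 and P(12, 13) = 793; 715 is not s-gonal.
Hits: s ∈ {5, 11} → 2.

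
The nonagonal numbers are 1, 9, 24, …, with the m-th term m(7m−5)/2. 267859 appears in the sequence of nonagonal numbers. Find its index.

Set n(7n−5)/2 = 267859, giving 7n² − 5n − 535718 = 0.
The discriminant is 25 + 56·267859 = 15000129, and √15000129 = 3873.
So n = (5 + 3873) / 14 = 3878/14 = 277.
Check: 277·(7·277 − 5)/2 = 267859. ✓

277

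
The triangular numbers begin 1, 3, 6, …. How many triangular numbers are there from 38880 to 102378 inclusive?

The n-th triangular number is n(n+1)/2.
Smallest index with value ≥ 38880: n = 279 (giving 39060).
Largest index with value ≤ 102378: n = 452 (giving 102378).
Indices 279 through 452: 174 terms.

174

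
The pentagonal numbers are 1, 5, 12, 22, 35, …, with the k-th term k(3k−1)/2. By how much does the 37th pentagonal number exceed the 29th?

788

37·(3·37 − 1)/2 = 2035 and 29·(3·29 − 1)/2 = 1247.
Difference: 2035 − 1247 = 788.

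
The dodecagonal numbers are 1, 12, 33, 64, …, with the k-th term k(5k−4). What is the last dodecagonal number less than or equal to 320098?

Solve n(5n−4) ≤ 320098 for integer n.
n = 253 gives 319033 ≤ 320098, while n = 254 gives 321564 > 320098; so the answer is 319033.

319033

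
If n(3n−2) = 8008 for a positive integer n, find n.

Set n(3n−2) = 8008, giving 3n² − 2n − 8008 = 0.
The discriminant is 4 + 12·8008 = 96100, and √96100 = 310.
So n = (2 + 310) / 6 = 312/6 = 52.
Check: 52·(3·52 − 2) = 8008. ✓

52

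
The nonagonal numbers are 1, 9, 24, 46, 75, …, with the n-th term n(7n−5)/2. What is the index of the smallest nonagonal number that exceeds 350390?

Solve n(7n−5)/2 > 350390 for integer n.
The largest n with value ≤ 350390 is 316 (since 348706 ≤ 350390 < 350919), so the first above is n = 317, value 350919.

317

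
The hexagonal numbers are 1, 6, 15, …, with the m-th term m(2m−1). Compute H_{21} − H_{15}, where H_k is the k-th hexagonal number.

21·(2·21 − 1) = 861 and 15·(2·15 − 1) = 435.
Difference: 861 − 435 = 426.

426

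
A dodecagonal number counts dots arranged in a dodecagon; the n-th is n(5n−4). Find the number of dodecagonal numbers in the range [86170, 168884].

53

The n-th dodecagonal number is n(5n−4).
Smallest index with value ≥ 86170: n = 132 (giving 86592).
Largest index with value ≤ 168884: n = 184 (giving 168544).
Indices 132 through 184: 53 terms.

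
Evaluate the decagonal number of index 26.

The 26th decagonal number is n(4n−3) with n = 26.
26·(4·26 − 3) = 26·101 = 2626.

2626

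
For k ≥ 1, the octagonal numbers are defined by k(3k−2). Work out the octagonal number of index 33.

3201

33·(3·33 − 2) = 33·97 = 3201.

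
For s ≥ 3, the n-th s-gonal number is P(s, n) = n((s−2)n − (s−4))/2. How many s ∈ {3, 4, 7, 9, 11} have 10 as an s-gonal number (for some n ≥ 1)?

s = 3: P(3, 4) = 10. ✓
s = 4: P(4, 3) = 9 and P(4, 4) = 16; 10 is not s-gonal.
s = 7: P(7, 2) = 7 and P(7, 3) = 18; 10 is not s-gonal.
s = 9: P(9, 2) = 9 and P(9, 3) = 24; 10 is not s-gonal.
s = 11: P(11, 1) = 1 and P(11, 2) = 11; 10 is not s-gonal.
Hits: s ∈ {3} → 1.

1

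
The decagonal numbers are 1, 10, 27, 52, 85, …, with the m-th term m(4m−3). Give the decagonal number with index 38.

5662

The 38th decagonal number is n(4n−3) with n = 38.
38·(4·38 − 3) = 38·149 = 5662.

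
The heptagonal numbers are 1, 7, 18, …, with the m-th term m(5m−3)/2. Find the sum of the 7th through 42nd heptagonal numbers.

Σ i(5i−3)/2 = (5Σi² − 3Σi) / 2 over i = 7..42.
Σi = 903 − 21 = 882 and Σi² = 25585 − 91 = 25494.
(5·25494 − 3·882) / 2 = 124824/2 = 62412.

62412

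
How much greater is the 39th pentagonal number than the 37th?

227

39·(3·39 − 1)/2 = 2262 and 37·(3·37 − 1)/2 = 2035.
Difference: 2262 − 2035 = 227.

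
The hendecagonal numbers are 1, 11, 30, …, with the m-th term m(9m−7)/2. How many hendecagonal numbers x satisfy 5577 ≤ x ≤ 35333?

The n-th hendecagonal number is n(9n−7)/2.
Smallest index with value ≥ 5577: n = 36 (giving 5706).
Largest index with value ≤ 35333: n = 89 (giving 35333).
Indices 36 through 89: 54 terms.

54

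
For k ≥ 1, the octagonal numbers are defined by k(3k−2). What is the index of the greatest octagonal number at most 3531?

Solve n(3n−2) ≤ 3531 for integer n.
n = 34 gives 3400 ≤ 3531, while n = 35 gives 3605 > 3531; so the answer is index 34.

34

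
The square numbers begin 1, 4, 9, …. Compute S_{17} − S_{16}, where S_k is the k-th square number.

33

n² − (n−1)² = 2n − 1, so 17² − 16² = 2·17 − 1 = 33.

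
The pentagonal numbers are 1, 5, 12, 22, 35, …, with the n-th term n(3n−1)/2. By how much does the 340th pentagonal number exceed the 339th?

Consecutive pentagonal numbers differ by 3n − 2: here 3·340 − 2 = 1018.

1018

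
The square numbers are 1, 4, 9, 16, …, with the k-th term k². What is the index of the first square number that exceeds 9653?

99

Solve n² > 9653 for integer n.
The largest n with value ≤ 9653 is 98 (since 9604 ≤ 9653 < 9801), so the first above is n = 99, value 9801.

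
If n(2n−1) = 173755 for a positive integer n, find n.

Set n(2n−1) = 173755, giving 2n² − n − 173755 = 0.
So n = (1 + 1179) / 4 = 1180/4 = 295.

295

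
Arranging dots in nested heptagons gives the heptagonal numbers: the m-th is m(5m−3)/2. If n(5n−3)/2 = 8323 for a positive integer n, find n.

Set n(5n−3)/2 = 8323, giving 5n² − 3n − 16646 = 0.
The discriminant is 9 + 40·8323 = 332929, and √332929 = 577.
So n = (3 + 577) / 10 = 580/10 = 58.

58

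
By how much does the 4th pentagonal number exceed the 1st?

21

4·(3·4 − 1)/2 = 22 and 1·(3·1 − 1)/2 = 1.
Difference: 22 − 1 = 21.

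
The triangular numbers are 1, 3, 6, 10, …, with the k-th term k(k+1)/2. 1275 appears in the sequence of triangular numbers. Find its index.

50

Set n(n+1)/2 = 1275, giving n² + n − 2550 = 0.
The discriminant is 1 + 8·1275 = 10201, and √10201 = 101.
So n = (-1 + 101) / 2 = 100/2 = 50.
Check: 50·51/2 = 1275. ✓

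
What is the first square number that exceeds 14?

Solve n² > 14 for integer n.
The largest n with value ≤ 14 is 3 (since 9 ≤ 14 < 16), so the first above is n = 4, value 16.

16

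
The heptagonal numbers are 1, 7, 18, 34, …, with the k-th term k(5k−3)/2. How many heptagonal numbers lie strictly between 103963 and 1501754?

The n-th heptagonal number is n(5n−3)/2.
Smallest index with value > 103963: n = 205 (giving 104755).
Largest index with value < 1501754: n = 775 (giving 1500400).
Indices 205 through 775: 571 terms.

571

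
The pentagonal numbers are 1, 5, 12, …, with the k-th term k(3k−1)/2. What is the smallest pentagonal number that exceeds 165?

176

Solve n(3n−1)/2 > 165 for integer n.
The largest n with value ≤ 165 is 10 (since 145 ≤ 165 < 176), so the first above is n = 11, value 176.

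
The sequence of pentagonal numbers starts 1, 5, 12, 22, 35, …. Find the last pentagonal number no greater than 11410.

11310

Solve n(3n−1)/2 ≤ 11410 for integer n.
n = 87 gives 11310 ≤ 11410, while n = 88 gives 11572 > 11410; so the answer is 11310.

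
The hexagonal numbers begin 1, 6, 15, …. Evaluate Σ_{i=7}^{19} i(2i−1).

4589

Σ i(2i−1) = 2Σi² − Σi over i = 7..19.
Σi = 190 − 21 = 169 and Σi² = 2470 − 91 = 2379.
2·2379 − 1·169 = 4589.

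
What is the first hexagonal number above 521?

561

Solve n(2n−1) > 521 for integer n.
The largest n with value ≤ 521 is 16 (since 496 ≤ 521 < 561), so the first above is n = 17, value 561.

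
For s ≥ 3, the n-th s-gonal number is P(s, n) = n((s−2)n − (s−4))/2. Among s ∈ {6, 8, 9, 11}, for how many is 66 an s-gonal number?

s = 6: P(6, 6) = 66. ✓
s = 8: P(8, 5) = 65 and P(8, 6) = 96; 66 is not s-gonal.
s = 9: P(9, 4) = 46 and P(9, 5) = 75; 66 is not s-gonal.
s = 11: P(11, 4) = 58 and P(11, 5) = 95; 66 is not s-gonal.
Hits: s ∈ {6} → 1.

1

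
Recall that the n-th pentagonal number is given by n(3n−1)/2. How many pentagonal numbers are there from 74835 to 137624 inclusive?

80

The n-th pentagonal number is n(3n−1)/2.
Smallest index with value ≥ 74835: n = 224 (giving 75152).
Largest index with value ≤ 137624: n = 303 (giving 137562).
Indices 224 through 303: 80 terms.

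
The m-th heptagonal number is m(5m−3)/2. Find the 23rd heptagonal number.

1288

The 23rd heptagonal number is n(5n−3)/2 with n = 23.
23·(5·23 − 3)/2 = 23·112/2 = 23·56 = 1288.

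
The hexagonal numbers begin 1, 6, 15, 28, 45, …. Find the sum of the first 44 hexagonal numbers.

57750

Σ i(2i−1) = 2Σi² − Σi over i = 1..44.
Σi = 990 and Σi² = 29370.
2·29370 − 1·990 = 57750.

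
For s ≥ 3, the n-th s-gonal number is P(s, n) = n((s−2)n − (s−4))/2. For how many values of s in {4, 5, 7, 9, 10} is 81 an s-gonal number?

s = 4: P(4, 9) = 81. ✓
s = 5: P(5, 7) = 70 and P(5, 8) = 92; 81 is not s-gonal.
s = 7: P(7, 6) = 81. ✓
s = 9: P(9, 5) = 75 and P(9, 6) = 111; 81 is not s-gonal.
s = 10: P(10, 4) = 52 and P(10, 5) = 85; 81 is not s-gonal.
Hits: s ∈ {4, 7} → 2.

2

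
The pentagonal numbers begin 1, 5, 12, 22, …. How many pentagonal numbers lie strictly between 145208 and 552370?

The n-th pentagonal number is n(3n−1)/2.
Smallest index with value > 145208: n = 312 (giving 145860).
Largest index with value < 552370: n = 606 (giving 550551).
Indices 312 through 606: 295 terms.

295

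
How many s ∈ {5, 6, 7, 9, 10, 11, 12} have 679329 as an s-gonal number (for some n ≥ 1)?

s = 5: P(5, 673) = 679057 and P(5, 674) = 681077; 679329 is not s-gonal.
s = 6: P(6, 583) = 679195 and P(6, 584) = 681528; 679329 is not s-gonal.
s = 7: P(7, 521) = 677821 and P(7, 522) = 680427; 679329 is not s-gonal.
s = 9: P(9, 440) = 676500 and P(9, 441) = 679581; 679329 is not s-gonal.
s = 10: P(10, 412) = 677740 and P(10, 413) = 681037; 679329 is not s-gonal.
s = 11: P(11, 388) = 676090 and P(11, 389) = 679583; 679329 is not s-gonal.
s = 12: P(12, 369) = 679329. ✓
Hits: s ∈ {12} → 1.

1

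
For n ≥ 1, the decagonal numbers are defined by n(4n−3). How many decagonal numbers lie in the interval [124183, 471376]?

The n-th decagonal number is n(4n−3).
Smallest index with value ≥ 124183: n = 177 (giving 124785).
Largest index with value ≤ 471376: n = 343 (giving 469567).
Indices 177 through 343: 167 terms.

167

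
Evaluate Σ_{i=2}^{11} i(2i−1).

Σ i(2i−1) = 2Σi² − Σi over i = 2..11.
Σi = 66 − 1 = 65 and Σi² = 506 − 1 = 505.
2·505 − 1·65 = 945.

945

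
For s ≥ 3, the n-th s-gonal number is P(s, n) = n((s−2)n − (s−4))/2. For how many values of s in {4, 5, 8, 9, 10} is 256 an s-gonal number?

s = 4: P(4, 16) = 256. ✓
s = 5: P(5, 13) = 247 and P(5, 14) = 287; 256 is not s-gonal.
s = 8: P(8, 9) = 225 and P(8, 10) = 280; 256 is not s-gonal.
s = 9: P(9, 8) = 204 and P(9, 9) = 261; 256 is not s-gonal.
s = 10: P(10, 8) = 232 and P(10, 9) = 297; 256 is not s-gonal.
Hits: s ∈ {4} → 1.

1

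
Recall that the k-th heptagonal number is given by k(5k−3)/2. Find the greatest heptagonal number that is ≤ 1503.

Solve n(5n−3)/2 ≤ 1503 for integer n.
n = 24 gives 1404 ≤ 1503, while n = 25 gives 1525 > 1503; so the answer is 1404.

1404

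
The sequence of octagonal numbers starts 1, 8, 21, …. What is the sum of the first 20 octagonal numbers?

Σ i(3i−2) = 3Σi² − 2Σi over i = 1..20.
Σi = 210 and Σi² = 2870.
3·2870 − 2·210 = 8190.

8190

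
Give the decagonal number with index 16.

976

The 16th decagonal number is n(4n−3) with n = 16.
16·(4·16 − 3) = 16·61 = 976.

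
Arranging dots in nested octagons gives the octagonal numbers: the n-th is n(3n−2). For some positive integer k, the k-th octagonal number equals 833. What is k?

Set n(3n−2) = 833, giving 3n² − 2n − 833 = 0.
So n = (2 + 100) / 6 = 102/6 = 17.
Check: 17·(3·17 − 2) = 833. ✓

17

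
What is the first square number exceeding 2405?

Solve n² > 2405 for integer n.
The largest n with value ≤ 2405 is 49 (since 2401 ≤ 2405 < 2500), so the first above is n = 50, value 2500.

2500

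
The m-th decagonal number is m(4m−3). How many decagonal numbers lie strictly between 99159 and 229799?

The n-th decagonal number is n(4n−3).
Smallest index with value > 99159: n = 158 (giving 99382).
Largest index with value < 229799: n = 240 (giving 229680).
Indices 158 through 240: 83 terms.

83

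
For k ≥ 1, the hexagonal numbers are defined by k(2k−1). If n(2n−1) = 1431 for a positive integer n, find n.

Set n(2n−1) = 1431, giving 2n² − n − 1431 = 0.
The discriminant is 1 + 8·1431 = 11449, and √11449 = 107.
So n = (1 + 107) / 4 = 108/4 = 27.

27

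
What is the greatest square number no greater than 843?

841

Solve n² ≤ 843 for integer n.
n = 29 gives 841 ≤ 843, while n = 30 gives 900 > 843; so the answer is 841.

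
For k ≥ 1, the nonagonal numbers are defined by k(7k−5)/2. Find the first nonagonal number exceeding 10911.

Solve n(7n−5)/2 > 10911 for integer n.
The largest n with value ≤ 10911 is 56 (since 10836 ≤ 10911 < 11229), so the first above is n = 57, value 11229.

11229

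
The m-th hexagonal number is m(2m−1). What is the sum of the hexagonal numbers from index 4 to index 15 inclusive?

2338

Σ i(2i−1) = 2Σi² − Σi over i = 4..15.
Σi = 120 − 6 = 114 and Σi² = 1240 − 14 = 1226.
2·1226 − 1·114 = 2338.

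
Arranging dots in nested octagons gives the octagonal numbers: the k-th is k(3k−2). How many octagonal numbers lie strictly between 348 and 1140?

The n-th octagonal number is n(3n−2).
Smallest index with value > 348: n = 12 (giving 408).
Largest index with value < 1140: n = 19 (giving 1045).
Indices 12 through 19: 8 terms.

8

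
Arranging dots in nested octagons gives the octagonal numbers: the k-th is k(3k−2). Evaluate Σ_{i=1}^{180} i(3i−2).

Σ i(3i−2) = 3Σi² − 2Σi over i = 1..180.
Σi = 16290 and Σi² = 1960230.
3·1960230 − 2·16290 = 5848110.

5848110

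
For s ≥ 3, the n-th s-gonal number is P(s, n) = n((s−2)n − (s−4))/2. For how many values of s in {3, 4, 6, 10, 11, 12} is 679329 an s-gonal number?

1

s = 3: P(3, 1165) = 679195 and P(3, 1166) = 680361; 679329 is not s-gonal.
s = 4: P(4, 824) = 678976 and P(4, 825) = 680625; 679329 is not s-gonal.
s = 6: P(6, 583) = 679195 and P(6, 584) = 681528; 679329 is not s-gonal.
s = 10: P(10, 412) = 677740 and P(10, 413) = 681037; 679329 is not s-gonal.
s = 11: P(11, 388) = 676090 and P(11, 389) = 679583; 679329 is not s-gonal.
s = 12: P(12, 369) = 679329. ✓
Hits: s ∈ {12} → 1.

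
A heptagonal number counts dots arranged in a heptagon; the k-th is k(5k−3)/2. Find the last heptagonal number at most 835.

783

Solve n(5n−3)/2 ≤ 835 for integer n.
n = 18 gives 783 ≤ 835, while n = 19 gives 874 > 835; so the answer is 783.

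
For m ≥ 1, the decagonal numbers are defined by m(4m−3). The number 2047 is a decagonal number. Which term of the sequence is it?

23

Set n(4n−3) = 2047, giving 4n² − 3n − 2047 = 0.
The discriminant is 9 + 16·2047 = 32761, and √32761 = 181.
So n = (3 + 181) / 8 = 184/8 = 23.
Check: 23·(4·23 − 3) = 2047. ✓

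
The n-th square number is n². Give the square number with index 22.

22² = 484.

484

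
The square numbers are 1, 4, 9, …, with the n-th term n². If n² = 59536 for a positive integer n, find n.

We need n² = 59536, so n = √59536 = 244.
Check: 244² = 59536. ✓

244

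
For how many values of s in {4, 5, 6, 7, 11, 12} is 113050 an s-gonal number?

s = 4: P(4, 336) = 112896 and P(4, 337) = 113569; 113050 is not s-gonal.
s = 5: P(5, 274) = 112477 and P(5, 275) = 113300; 113050 is not s-gonal.
s = 6: P(6, 238) = 113050. ✓
s = 7: P(7, 212) = 112042 and P(7, 213) = 113103; 113050 is not s-gonal.
s = 11: P(11, 158) = 111785 and P(11, 159) = 113208; 113050 is not s-gonal.
s = 12: P(12, 150) = 111900 and P(12, 151) = 113401; 113050 is not s-gonal.
Hits: s ∈ {6} → 1.

1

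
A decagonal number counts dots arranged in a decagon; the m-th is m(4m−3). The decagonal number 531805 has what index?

Set n(4n−3) = 531805, giving 4n² − 3n − 531805 = 0.
The discriminant is 9 + 16·531805 = 8508889, and √8508889 = 2917.
So n = (3 + 2917) / 8 = 2920/8 = 365.

365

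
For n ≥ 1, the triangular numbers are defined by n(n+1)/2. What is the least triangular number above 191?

Solve n(n+1)/2 > 191 for integer n.
The largest n with value ≤ 191 is 19 (since 190 ≤ 191 < 210), so the first above is n = 20, value 210.

210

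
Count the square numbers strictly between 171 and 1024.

The n-th square number is n².
Smallest index with value > 171: n = 14 (giving 196).
Largest index with value < 1024: n = 31 (giving 961).
Indices 14 through 31: 18 terms.

18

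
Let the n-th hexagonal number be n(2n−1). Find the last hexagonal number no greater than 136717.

135981

Solve n(2n−1) ≤ 136717 for integer n.
n = 261 gives 135981 ≤ 136717, while n = 262 gives 137026 > 136717; so the answer is 135981.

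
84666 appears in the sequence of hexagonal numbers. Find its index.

Set n(2n−1) = 84666, giving 2n² − n − 84666 = 0.
So n = (1 + 823) / 4 = 824/4 = 206.

206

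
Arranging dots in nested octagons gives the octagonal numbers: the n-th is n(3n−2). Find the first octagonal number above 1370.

1408

Solve n(3n−2) > 1370 for integer n.
The largest n with value ≤ 1370 is 21 (since 1281 ≤ 1370 < 1408), so the first above is n = 22, value 1408.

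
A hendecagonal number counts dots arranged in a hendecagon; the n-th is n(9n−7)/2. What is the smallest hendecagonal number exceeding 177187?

177508

Solve n(9n−7)/2 > 177187 for integer n.
The largest n with value ≤ 177187 is 198 (since 175725 ≤ 177187 < 177508), so the first above is n = 199, value 177508.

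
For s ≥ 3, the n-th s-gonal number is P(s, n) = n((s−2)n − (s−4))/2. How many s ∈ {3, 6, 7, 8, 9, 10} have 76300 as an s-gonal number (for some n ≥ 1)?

s = 3: P(3, 390) = 76245 and P(3, 391) = 76636; 76300 is not s-gonal.
s = 6: P(6, 195) = 75855 and P(6, 196) = 76636; 76300 is not s-gonal.
s = 7: P(7, 175) = 76300. ✓
s = 8: P(8, 159) = 75525 and P(8, 160) = 76480; 76300 is not s-gonal.
s = 9: P(9, 148) = 76294 and P(9, 149) = 77331; 76300 is not s-gonal.
s = 10: P(10, 138) = 75762 and P(10, 139) = 76867; 76300 is not s-gonal.
Hits: s ∈ {7} → 1.

1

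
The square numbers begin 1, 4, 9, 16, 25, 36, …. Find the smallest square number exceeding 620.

Solve n² > 620 for integer n.
The largest n with value ≤ 620 is 24 (since 576 ≤ 620 < 625), so the first above is n = 25, value 625.

625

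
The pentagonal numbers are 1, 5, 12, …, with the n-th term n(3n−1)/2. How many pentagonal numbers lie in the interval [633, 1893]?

The n-th pentagonal number is n(3n−1)/2.
Smallest index with value ≥ 633: n = 21 (giving 651).
Largest index with value ≤ 1893: n = 35 (giving 1820).
Indices 21 through 35: 15 terms.

15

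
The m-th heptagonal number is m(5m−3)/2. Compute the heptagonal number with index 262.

171217

The 262nd heptagonal number is n(5n−3)/2 with n = 262.
262·(5·262 − 3)/2 = 262·1307/2 = 171217.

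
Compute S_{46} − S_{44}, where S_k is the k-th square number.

180

46² = 2116 and 44² = 1936.
Difference: 2116 − 1936 = 180.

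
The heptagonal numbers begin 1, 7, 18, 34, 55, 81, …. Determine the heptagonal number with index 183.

83448

183·(5·183 − 3)/2 = 183·912/2 = 183·456 = 83448.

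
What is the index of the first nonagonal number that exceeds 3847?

34

Solve n(7n−5)/2 > 3847 for integer n.
The largest n with value ≤ 3847 is 33 (since 3729 ≤ 3847 < 3961), so the first above is n = 34, value 3961.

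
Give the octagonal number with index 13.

The 13th octagonal number is n(3n−2) with n = 13.
13·(3·13 − 2) = 13·37 = 481.

481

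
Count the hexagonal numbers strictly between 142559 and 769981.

353

The n-th hexagonal number is n(2n−1).
Smallest index with value > 142559: n = 268 (giving 143380).
Largest index with value < 769981: n = 620 (giving 768180).
Indices 268 through 620: 353 terms.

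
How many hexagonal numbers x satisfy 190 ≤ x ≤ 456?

6

The n-th hexagonal number is n(2n−1).
Smallest index with value ≥ 190: n = 10 (giving 190).
Largest index with value ≤ 456: n = 15 (giving 435).
Indices 10 through 15: 6 terms.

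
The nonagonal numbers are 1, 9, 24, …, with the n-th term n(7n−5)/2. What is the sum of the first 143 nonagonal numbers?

Σ i(7i−5)/2 = (7Σi² − 5Σi) / 2 over i = 1..143.
Σi = 10296 and Σi² = 984984.
(7·984984 − 5·10296) / 2 = 6843408/2 = 3421704.

3421704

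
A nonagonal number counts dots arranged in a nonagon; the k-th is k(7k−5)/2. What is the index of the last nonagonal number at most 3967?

34

Solve n(7n−5)/2 ≤ 3967 for integer n.
n = 34 gives 3961 ≤ 3967, while n = 35 gives 4200 > 3967; so the answer is index 34.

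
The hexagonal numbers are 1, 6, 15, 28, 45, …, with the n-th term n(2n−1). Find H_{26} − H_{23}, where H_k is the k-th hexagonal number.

291

26·(2·26 − 1) = 1326 and 23·(2·23 − 1) = 1035.
Difference: 1326 − 1035 = 291.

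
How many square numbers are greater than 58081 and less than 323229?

327

The n-th square number is n².
Smallest index with value > 58081: n = 242 (giving 58564).
Largest index with value < 323229: n = 568 (giving 322624).
Indices 242 through 568: 327 terms.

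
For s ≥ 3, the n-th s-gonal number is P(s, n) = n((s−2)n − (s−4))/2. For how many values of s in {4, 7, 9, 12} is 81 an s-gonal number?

s = 4: P(4, 9) = 81. ✓
s = 7: P(7, 6) = 81. ✓
s = 9: P(9, 5) = 75 and P(9, 6) = 111; 81 is not s-gonal.
s = 12: P(12, 4) = 64 and P(12, 5) = 105; 81 is not s-gonal.
Hits: s ∈ {4, 7} → 2.

2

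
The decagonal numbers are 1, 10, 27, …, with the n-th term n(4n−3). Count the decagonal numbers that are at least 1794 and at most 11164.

32

The n-th decagonal number is n(4n−3).
Smallest index with value ≥ 1794: n = 22 (giving 1870).
Largest index with value ≤ 11164: n = 53 (giving 11077).
Indices 22 through 53: 32 terms.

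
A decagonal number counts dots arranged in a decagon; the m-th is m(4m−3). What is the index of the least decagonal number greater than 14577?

Solve n(4n−3) > 14577 for integer n.
The largest n with value ≤ 14577 is 60 (since 14220 ≤ 14577 < 14701), so the first above is n = 61, value 14701.

61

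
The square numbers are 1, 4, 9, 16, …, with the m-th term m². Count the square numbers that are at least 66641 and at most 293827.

284

The n-th square number is n².
Smallest index with value ≥ 66641: n = 259 (giving 67081).
Largest index with value ≤ 293827: n = 542 (giving 293764).
Indices 259 through 542: 284 terms.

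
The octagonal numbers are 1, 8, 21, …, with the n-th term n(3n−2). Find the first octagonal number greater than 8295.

Solve n(3n−2) > 8295 for integer n.
The largest n with value ≤ 8295 is 52 (since 8008 ≤ 8295 < 8321), so the first above is n = 53, value 8321.

8321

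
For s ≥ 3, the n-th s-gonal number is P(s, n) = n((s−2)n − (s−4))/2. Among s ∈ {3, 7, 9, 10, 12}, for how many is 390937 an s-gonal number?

s = 3: P(3, 883) = 390286 and P(3, 884) = 391170; 390937 is not s-gonal.
s = 7: P(7, 395) = 389470 and P(7, 396) = 391446; 390937 is not s-gonal.
s = 9: P(9, 334) = 389611 and P(9, 335) = 391950; 390937 is not s-gonal.
s = 10: P(10, 313) = 390937. ✓
s = 12: P(12, 280) = 390880 and P(12, 281) = 393681; 390937 is not s-gonal.
Hits: s ∈ {10} → 1.

1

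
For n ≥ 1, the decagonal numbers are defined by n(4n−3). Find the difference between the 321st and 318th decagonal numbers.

7659

321·(4·321 − 3) = 411201 and 318·(4·318 − 3) = 403542.
Difference: 411201 − 403542 = 7659.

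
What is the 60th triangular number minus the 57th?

177

60·61/2 = 1830 and 57·58/2 = 1653.
Difference: 1830 − 1653 = 177.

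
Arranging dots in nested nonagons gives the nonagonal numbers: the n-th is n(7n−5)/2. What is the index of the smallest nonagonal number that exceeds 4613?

Solve n(7n−5)/2 > 4613 for integer n.
The largest n with value ≤ 4613 is 36 (since 4446 ≤ 4613 < 4699), so the first above is n = 37, value 4699.

37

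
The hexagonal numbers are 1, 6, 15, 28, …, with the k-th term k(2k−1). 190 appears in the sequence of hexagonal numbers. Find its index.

Set n(2n−1) = 190, giving 2n² − n − 190 = 0.
The discriminant is 1 + 8·190 = 1521, and √1521 = 39.
So n = (1 + 39) / 4 = 40/4 = 10.
Check: 10·(2·10 − 1) = 190. ✓

10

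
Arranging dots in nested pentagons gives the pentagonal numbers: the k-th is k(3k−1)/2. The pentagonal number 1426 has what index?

Set n(3n−1)/2 = 1426, giving 3n² − n − 2852 = 0.
The discriminant is 1 + 24·1426 = 34225, and √34225 = 185.
So n = (1 + 185) / 6 = 186/6 = 31.

31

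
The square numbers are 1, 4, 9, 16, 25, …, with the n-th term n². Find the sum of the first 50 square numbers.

42925

Σ_{i=1}^{50} i² = 50·51·101/6 = 42925.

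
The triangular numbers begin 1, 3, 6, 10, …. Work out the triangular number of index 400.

80200

The 400th triangular number is n(n+1)/2 with n = 400.
400·401/2 = 160400/2 = 80200.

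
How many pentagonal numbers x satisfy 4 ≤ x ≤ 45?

4

The n-th pentagonal number is n(3n−1)/2.
Smallest index with value ≥ 4: n = 2 (giving 5).
Largest index with value ≤ 45: n = 5 (giving 35).
Indices 2 through 5: 4 terms.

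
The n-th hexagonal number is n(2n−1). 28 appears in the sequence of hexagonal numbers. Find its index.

Set n(2n−1) = 28, giving 2n² − n − 28 = 0.
The discriminant is 1 + 8·28 = 225, and √225 = 15.
So n = (1 + 15) / 4 = 16/4 = 4.

4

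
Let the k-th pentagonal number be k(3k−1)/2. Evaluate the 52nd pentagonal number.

The 52nd pentagonal number is n(3n−1)/2 with n = 52.
52·(3·52 − 1)/2 = 52·155/2 = 4030.

4030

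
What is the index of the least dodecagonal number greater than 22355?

Solve n(5n−4) > 22355 for integer n.
The largest n with value ≤ 22355 is 67 (since 22177 ≤ 22355 < 22848), so the first above is n = 68, value 22848.

68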